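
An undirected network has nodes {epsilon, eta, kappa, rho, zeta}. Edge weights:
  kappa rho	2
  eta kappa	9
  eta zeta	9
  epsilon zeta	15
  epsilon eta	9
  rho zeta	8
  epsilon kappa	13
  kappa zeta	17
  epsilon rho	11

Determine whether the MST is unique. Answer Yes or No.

Kruskal's algorithm — process edges by increasing weight (ties by edge label):
kappa rho (2): add — endpoints in different components.
rho zeta (8): add — endpoints in different components.
epsilon eta (9): add — endpoints in different components.
eta kappa (9): add — endpoints in different components.
Non-tree edge eta zeta has weight 9, equal to the heaviest edge on its tree cycle — swapping gives another MST of the same weight. Not unique.

No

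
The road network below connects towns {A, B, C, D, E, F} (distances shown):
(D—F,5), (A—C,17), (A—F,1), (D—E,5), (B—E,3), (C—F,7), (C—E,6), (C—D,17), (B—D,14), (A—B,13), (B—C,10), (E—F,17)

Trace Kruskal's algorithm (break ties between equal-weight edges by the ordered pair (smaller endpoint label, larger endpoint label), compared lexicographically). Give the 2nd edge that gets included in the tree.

B-E

Kruskal's algorithm — process edges by increasing weight (ties by edge label):
A—F (1): add. Components now {A,F} {B} {C} {D} {E}
B—E (3): add. Components now {A,F} {B,E} {C} {D}
D—E (5): add. Components now {A,F} {B,D,E} {C}
D—F (5): add. Components now {A,B,D,E,F} {C}
C—E (6): add. Components now {A,B,C,D,E,F}
The 2nd edge added is B—E.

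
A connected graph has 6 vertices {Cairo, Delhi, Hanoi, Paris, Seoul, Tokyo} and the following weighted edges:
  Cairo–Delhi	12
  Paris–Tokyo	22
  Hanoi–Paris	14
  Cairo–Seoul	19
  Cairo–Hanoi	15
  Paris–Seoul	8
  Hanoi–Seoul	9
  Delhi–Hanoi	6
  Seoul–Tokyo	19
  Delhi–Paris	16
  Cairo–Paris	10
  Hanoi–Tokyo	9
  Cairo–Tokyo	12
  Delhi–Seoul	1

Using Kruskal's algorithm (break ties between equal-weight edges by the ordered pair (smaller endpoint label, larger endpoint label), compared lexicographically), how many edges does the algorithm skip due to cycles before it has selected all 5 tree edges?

Sort edges by weight, then run Kruskal:
Delhi–Seoul (1): add — endpoints in different components.
Delhi–Hanoi (6): add — endpoints in different components.
Paris–Seoul (8): add — endpoints in different components.
Hanoi–Seoul (9): skip — Hanoi and Seoul already connected.
Hanoi–Tokyo (9): add — endpoints in different components.
Cairo–Paris (10): add — endpoints in different components.
Edges rejected before the tree was complete: 1.

1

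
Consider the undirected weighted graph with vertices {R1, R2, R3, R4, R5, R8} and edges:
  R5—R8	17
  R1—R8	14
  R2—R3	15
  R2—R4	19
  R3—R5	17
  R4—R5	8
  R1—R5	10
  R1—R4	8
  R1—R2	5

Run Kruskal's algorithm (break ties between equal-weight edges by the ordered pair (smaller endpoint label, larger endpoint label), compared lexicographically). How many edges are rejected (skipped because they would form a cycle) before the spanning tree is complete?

Sort edges by weight, then run Kruskal:
R1—R2 (5): add — endpoints in different components.
R1—R4 (8): add — endpoints in different components.
R4—R5 (8): add — endpoints in different components.
R1—R5 (10): skip — R1 and R5 already connected.
R1—R8 (14): add — endpoints in different components.
R2—R3 (15): add — endpoints in different components.
Edges rejected before the tree was complete: 1.

1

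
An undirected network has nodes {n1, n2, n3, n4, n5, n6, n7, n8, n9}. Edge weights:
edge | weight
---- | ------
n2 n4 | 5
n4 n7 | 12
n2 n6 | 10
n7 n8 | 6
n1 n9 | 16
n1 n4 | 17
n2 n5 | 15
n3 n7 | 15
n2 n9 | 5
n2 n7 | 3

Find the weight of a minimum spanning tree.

75

Prim, starting at n1.
Step 1: cheapest edge leaving the tree is n1 n9 (16); add n9.
Step 2: cheapest edge leaving the tree is n2 n9 (5); add n2.
Step 3: cheapest edge leaving the tree is n2 n7 (3); add n7.
Step 4: cheapest edge leaving the tree is n2 n4 (5); add n4.
Step 5: cheapest edge leaving the tree is n7 n8 (6); add n8.
Step 6: cheapest edge leaving the tree is n2 n6 (10); add n6.
Step 7: cheapest edge leaving the tree is n3 n7 (15); add n3.
Step 8: cheapest edge leaving the tree is n2 n5 (15); add n5.
MST edges: n1 n9, n2 n9, n2 n7, n2 n4, n7 n8, n2 n6, n3 n7, n2 n5; total weight 16+5+3+5+6+10+15+15 = 75.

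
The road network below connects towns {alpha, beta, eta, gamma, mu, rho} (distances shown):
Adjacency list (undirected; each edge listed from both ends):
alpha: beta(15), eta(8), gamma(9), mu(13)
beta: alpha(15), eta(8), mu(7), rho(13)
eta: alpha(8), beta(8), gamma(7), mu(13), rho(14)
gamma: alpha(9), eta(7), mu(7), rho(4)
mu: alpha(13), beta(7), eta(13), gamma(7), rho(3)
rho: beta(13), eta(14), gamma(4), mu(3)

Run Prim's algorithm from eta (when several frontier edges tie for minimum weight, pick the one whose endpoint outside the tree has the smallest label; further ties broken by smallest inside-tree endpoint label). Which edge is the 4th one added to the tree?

beta-mu

Grow the tree from eta using Prim:
Step 1: cheapest edge leaving the tree is eta gamma (7); add gamma.
Step 2: cheapest edge leaving the tree is gamma rho (4); add rho.
Step 3: cheapest edge leaving the tree is mu rho (3); add mu.
Step 4: cheapest edge leaving the tree is beta mu (7); add beta.
Step 5: cheapest edge leaving the tree is alpha eta (8); add alpha.
The 4th edge added is beta mu.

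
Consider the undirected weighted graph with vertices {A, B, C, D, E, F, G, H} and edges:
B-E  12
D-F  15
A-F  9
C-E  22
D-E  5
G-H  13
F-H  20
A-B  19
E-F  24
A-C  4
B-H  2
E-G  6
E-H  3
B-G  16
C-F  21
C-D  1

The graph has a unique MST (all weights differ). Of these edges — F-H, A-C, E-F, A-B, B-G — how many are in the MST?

1

Sort edges by weight, then run Kruskal:
C-D (1): add — endpoints in different components.
B-H (2): add — endpoints in different components.
E-H (3): add — endpoints in different components.
A-C (4): add — endpoints in different components.
D-E (5): add — endpoints in different components.
E-G (6): add — endpoints in different components.
A-F (9): add — endpoints in different components.
MST edge set: {C-D, B-H, E-H, A-C, D-E, E-G, A-F}.
Of the listed edges, {A-C} are in the MST → 1.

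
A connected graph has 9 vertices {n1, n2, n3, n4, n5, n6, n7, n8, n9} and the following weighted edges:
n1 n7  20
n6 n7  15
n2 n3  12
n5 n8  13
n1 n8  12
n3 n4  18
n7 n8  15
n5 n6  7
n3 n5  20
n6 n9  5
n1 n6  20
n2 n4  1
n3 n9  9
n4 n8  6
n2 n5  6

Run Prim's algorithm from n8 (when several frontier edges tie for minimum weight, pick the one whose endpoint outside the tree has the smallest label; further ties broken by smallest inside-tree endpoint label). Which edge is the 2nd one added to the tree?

n2-n4

Prim, starting at n8.
Step 1: cheapest edge leaving the tree is n4 n8 (6); add n4.
Step 2: cheapest edge leaving the tree is n2 n4 (1); add n2.
Step 3: cheapest edge leaving the tree is n2 n5 (6); add n5.
Step 4: cheapest edge leaving the tree is n5 n6 (7); add n6.
Step 5: cheapest edge leaving the tree is n6 n9 (5); add n9.
Step 6: cheapest edge leaving the tree is n3 n9 (9); add n3.
Step 7: cheapest edge leaving the tree is n1 n8 (12); add n1.
Step 8: cheapest edge leaving the tree is n6 n7 (15); add n7.
The 2nd edge added is n2 n4.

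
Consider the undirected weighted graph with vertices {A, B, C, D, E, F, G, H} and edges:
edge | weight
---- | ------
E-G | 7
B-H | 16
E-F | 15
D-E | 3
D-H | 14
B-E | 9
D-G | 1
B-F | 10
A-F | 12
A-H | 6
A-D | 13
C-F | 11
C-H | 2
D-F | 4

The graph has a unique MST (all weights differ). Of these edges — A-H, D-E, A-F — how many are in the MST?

2

Kruskal: consider edges lightest-first.
D-G (1): add — endpoints in different components.
C-H (2): add — endpoints in different components.
D-E (3): add — endpoints in different components.
D-F (4): add — endpoints in different components.
A-H (6): add — endpoints in different components.
E-G (7): skip — E and G already connected.
B-E (9): add — endpoints in different components.
B-F (10): skip — B and F already connected.
C-F (11): add — endpoints in different components.
MST edge set: {D-G, C-H, D-E, D-F, A-H, B-E, C-F}.
Of the listed edges, {A-H, D-E} are in the MST → 2.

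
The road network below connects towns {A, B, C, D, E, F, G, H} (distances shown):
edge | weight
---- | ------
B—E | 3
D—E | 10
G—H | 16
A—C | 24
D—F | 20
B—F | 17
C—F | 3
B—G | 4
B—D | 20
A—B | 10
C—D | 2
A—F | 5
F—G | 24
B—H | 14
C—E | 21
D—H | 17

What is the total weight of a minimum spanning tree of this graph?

41

Prim's algorithm from C:
Step 1: cheapest edge leaving the tree is C—D (2); add D.
Step 2: cheapest edge leaving the tree is C—F (3); add F.
Step 3: cheapest edge leaving the tree is A—F (5); add A.
Step 4: cheapest edge leaving the tree is A—B (10); add B.
Step 5: cheapest edge leaving the tree is B—E (3); add E.
Step 6: cheapest edge leaving the tree is B—G (4); add G.
Step 7: cheapest edge leaving the tree is B—H (14); add H.
MST edges: C—D, C—F, A—F, A—B, B—E, B—G, B—H; total weight 2+3+5+10+3+4+14 = 41.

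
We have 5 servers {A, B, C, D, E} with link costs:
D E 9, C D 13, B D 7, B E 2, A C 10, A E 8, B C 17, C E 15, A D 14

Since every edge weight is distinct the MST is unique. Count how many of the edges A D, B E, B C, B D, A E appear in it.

3

Kruskal's algorithm — process edges by increasing weight (ties by edge label):
B E (2): add — endpoints in different components.
B D (7): add — endpoints in different components.
A E (8): add — endpoints in different components.
D E (9): skip — D and E already connected.
A C (10): add — endpoints in different components.
MST edge set: {B E, B D, A E, A C}.
Of the listed edges, {B E, B D, A E} are in the MST → 3.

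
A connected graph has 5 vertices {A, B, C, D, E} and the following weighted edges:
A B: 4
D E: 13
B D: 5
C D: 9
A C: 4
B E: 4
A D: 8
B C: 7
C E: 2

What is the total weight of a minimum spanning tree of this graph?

Grow the tree from A using Prim:
Step 1: frontier [A B 4, A C 4, A D 8] → take A B (4); add B.
Step 2: frontier [A C 4, A D 8, B E 4, B D 5, B C 7] → take A C (4); add C.
Step 3: frontier [A D 8, B E 4, B D 5, C E 2, C D 9] → take C E (2); add E.
Step 4: frontier [A D 8, B D 5, C D 9, D E 13] → take B D (5); add D.
MST edges: A B, A C, C E, B D; total weight 4+4+2+5 = 15.

15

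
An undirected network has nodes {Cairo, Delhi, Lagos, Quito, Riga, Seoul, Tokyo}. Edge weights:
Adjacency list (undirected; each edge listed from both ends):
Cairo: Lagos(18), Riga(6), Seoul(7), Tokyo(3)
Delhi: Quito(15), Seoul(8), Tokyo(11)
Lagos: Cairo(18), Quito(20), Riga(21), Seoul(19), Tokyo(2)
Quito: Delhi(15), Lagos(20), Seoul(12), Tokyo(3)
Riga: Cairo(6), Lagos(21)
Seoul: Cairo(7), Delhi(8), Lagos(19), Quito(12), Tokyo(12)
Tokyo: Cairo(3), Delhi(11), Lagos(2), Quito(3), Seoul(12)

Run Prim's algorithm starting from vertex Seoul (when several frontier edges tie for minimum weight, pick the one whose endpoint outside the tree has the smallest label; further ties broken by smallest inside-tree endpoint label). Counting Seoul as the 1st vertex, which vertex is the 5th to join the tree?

Quito

Grow the tree from Seoul using Prim:
Step 1: cheapest edge leaving the tree is Cairo–Seoul (7); add Cairo.
Step 2: cheapest edge leaving the tree is Cairo–Tokyo (3); add Tokyo.
Step 3: cheapest edge leaving the tree is Lagos–Tokyo (2); add Lagos.
Step 4: cheapest edge leaving the tree is Quito–Tokyo (3); add Quito.
Step 5: cheapest edge leaving the tree is Cairo–Riga (6); add Riga.
Step 6: cheapest edge leaving the tree is Delhi–Seoul (8); add Delhi.
Vertex order: Seoul, Cairo, Tokyo, Lagos, Quito, Riga, Delhi. The 5th vertex is Quito.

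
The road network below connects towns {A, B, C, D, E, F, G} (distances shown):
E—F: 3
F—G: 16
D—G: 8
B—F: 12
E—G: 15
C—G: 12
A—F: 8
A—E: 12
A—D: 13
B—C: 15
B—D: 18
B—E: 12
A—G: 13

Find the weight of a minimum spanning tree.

Prim's algorithm from C:
Step 1: frontier [C—G 12, B—C 15] → take C—G (12); add G.
Step 2: frontier [B—C 15, D—G 8, A—G 13, E—G 15, F—G 16] → take D—G (8); add D.
Step 3: frontier [B—C 15, A—D 13, B—D 18, A—G 13, E—G 15, F—G 16] → take A—D (13); add A.
Step 4: frontier [A—F 8, A—E 12, B—C 15, B—D 18, E—G 15, F—G 16] → take A—F (8); add F.
Step 5: frontier [A—E 12, B—C 15, B—D 18, E—F 3, B—F 12, E—G 15] → take E—F (3); add E.
Step 6: frontier [B—C 15, B—D 18, B—E 12, B—F 12] → take B—E (12); add B.
MST edges: C—G, D—G, A—D, A—F, E—F, B—E; total weight 12+8+13+8+3+12 = 56.

56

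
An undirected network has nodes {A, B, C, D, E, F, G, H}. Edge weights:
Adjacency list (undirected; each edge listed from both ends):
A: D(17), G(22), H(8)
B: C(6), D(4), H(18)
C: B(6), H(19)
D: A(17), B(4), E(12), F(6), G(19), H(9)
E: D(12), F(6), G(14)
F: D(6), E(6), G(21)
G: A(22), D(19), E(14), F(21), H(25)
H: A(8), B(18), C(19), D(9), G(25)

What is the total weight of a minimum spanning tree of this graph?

Prim's algorithm from B:
Step 1: cheapest edge leaving the tree is B-D (4); add D.
Step 2: cheapest edge leaving the tree is B-C (6); add C.
Step 3: cheapest edge leaving the tree is D-F (6); add F.
Step 4: cheapest edge leaving the tree is E-F (6); add E.
Step 5: cheapest edge leaving the tree is D-H (9); add H.
Step 6: cheapest edge leaving the tree is A-H (8); add A.
Step 7: cheapest edge leaving the tree is E-G (14); add G.
MST edges: B-D, B-C, D-F, E-F, D-H, A-H, E-G; total weight 4+6+6+6+9+8+14 = 53.

53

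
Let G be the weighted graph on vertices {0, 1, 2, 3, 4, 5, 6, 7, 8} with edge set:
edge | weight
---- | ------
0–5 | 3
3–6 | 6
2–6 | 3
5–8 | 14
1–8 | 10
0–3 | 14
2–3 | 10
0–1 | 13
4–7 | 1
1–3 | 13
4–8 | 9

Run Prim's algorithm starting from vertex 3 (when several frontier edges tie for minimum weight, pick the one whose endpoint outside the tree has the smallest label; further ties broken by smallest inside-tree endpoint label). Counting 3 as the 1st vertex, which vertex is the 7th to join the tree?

Grow the tree from 3 using Prim:
Step 1: frontier [3–6 6, 2–3 10, 1–3 13, 0–3 14] → take 3–6 (6); add 6.
Step 2: frontier [2–3 10, 1–3 13, 0–3 14, 2–6 3] → take 2–6 (3); add 2.
Step 3: frontier [1–3 13, 0–3 14] → take 1–3 (13); add 1.
Step 4: frontier [1–8 10, 0–1 13, 0–3 14] → take 1–8 (10); add 8.
Step 5: frontier [0–1 13, 0–3 14, 4–8 9, 5–8 14] → take 4–8 (9); add 4.
Step 6: frontier [0–1 13, 0–3 14, 4–7 1, 5–8 14] → take 4–7 (1); add 7.
Step 7: frontier [0–1 13, 0–3 14, 5–8 14] → take 0–1 (13); add 0.
Step 8: frontier [0–5 3, 5–8 14] → take 0–5 (3); add 5.
Vertex order: 3, 6, 2, 1, 8, 4, 7, 0, 5. The 7th vertex is 7.

7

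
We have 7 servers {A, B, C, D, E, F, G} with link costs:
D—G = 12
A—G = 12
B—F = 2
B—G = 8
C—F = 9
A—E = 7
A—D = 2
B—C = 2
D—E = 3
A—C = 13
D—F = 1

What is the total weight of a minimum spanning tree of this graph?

Kruskal: consider edges lightest-first.
D—F (1): add — endpoints in different components.
A—D (2): add — endpoints in different components.
B—C (2): add — endpoints in different components.
B—F (2): add — endpoints in different components.
D—E (3): add — endpoints in different components.
A—E (7): skip — A and E already connected.
B—G (8): add — endpoints in different components.
MST edges: D—F, A—D, B—C, B—F, D—E, B—G; total weight 1+2+2+2+3+8 = 18.

18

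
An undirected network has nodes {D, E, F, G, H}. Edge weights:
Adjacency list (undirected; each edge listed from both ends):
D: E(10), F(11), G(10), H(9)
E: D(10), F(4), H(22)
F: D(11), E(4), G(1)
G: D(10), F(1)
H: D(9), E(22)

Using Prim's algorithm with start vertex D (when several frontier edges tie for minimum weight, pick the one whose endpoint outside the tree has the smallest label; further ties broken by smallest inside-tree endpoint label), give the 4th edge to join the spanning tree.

F-G

Prim's algorithm from D:
Step 1: frontier [D-H 9, D-E 10, D-G 10, D-F 11] → take D-H (9); add H.
Step 2: frontier [D-E 10, D-G 10, D-F 11, E-H 22] → take D-E (10); add E.
Step 3: frontier [D-G 10, D-F 11, E-F 4] → take E-F (4); add F.
Step 4: frontier [D-G 10, F-G 1] → take F-G (1); add G.
The 4th edge added is F-G.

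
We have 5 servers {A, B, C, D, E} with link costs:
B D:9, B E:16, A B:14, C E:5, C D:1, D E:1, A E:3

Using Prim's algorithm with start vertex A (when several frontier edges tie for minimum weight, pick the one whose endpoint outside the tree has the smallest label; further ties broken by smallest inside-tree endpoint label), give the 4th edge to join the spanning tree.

Prim, starting at A.
Step 1: frontier [A E 3, A B 14] → take A E (3); add E.
Step 2: frontier [A B 14, D E 1, C E 5, B E 16] → take D E (1); add D.
Step 3: frontier [A B 14, C D 1, B D 9, C E 5, B E 16] → take C D (1); add C.
Step 4: frontier [A B 14, B D 9, B E 16] → take B D (9); add B.
The 4th edge added is B D.

B-D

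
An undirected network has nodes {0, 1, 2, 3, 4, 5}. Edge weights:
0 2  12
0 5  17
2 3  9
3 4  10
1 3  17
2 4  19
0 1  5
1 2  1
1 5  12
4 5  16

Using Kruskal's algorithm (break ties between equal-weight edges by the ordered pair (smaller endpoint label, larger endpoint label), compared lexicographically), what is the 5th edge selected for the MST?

1-5

Kruskal's algorithm — process edges by increasing weight (ties by edge label):
1 2 (1): add. Components now {0} {1,2} {3} {4} {5}
0 1 (5): add. Components now {0,1,2} {3} {4} {5}
2 3 (9): add. Components now {0,1,2,3} {4} {5}
3 4 (10): add. Components now {0,1,2,3,4} {5}
0 2 (12): skip — 0 and 2 already connected.
1 5 (12): add. Components now {0,1,2,3,4,5}
The 5th edge added is 1 5.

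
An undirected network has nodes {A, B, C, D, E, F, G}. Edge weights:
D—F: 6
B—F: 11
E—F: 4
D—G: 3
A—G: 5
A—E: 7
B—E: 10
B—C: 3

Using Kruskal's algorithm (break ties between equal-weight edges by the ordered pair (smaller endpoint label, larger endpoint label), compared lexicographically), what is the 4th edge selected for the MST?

Kruskal: consider edges lightest-first.
B—C (3): add. Components now {A} {B,C} {D} {E} {F} {G}
D—G (3): add. Components now {A} {B,C} {D,G} {E} {F}
E—F (4): add. Components now {A} {B,C} {D,G} {E,F}
A—G (5): add. Components now {A,D,G} {B,C} {E,F}
D—F (6): add. Components now {A,D,E,F,G} {B,C}
A—E (7): skip — A and E already connected.
B—E (10): add. Components now {A,B,C,D,E,F,G}
The 4th edge added is A—G.

A-G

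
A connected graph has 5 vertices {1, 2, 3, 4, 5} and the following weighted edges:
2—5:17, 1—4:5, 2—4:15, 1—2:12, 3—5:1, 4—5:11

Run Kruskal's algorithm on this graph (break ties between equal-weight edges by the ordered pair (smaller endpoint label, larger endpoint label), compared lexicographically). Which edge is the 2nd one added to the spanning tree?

Kruskal's algorithm — process edges by increasing weight (ties by edge label):
3—5 (1): add — endpoints in different components.
1—4 (5): add — endpoints in different components.
4—5 (11): add — endpoints in different components.
1—2 (12): add — endpoints in different components.
The 2nd edge added is 1—4.

1-4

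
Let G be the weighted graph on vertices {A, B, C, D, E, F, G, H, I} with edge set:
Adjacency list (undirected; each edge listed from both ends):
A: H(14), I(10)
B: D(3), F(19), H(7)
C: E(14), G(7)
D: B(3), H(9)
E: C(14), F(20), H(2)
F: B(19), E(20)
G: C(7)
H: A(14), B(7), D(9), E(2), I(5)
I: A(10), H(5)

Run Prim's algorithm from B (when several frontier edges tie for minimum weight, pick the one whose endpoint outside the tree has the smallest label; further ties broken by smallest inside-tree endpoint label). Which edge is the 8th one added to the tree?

Prim's algorithm from B:
Step 1: frontier [B-D 3, B-H 7, B-F 19] → take B-D (3); add D.
Step 2: frontier [B-H 7, B-F 19, D-H 9] → take B-H (7); add H.
Step 3: frontier [B-F 19, E-H 2, H-I 5, A-H 14] → take E-H (2); add E.
Step 4: frontier [B-F 19, C-E 14, E-F 20, H-I 5, A-H 14] → take H-I (5); add I.
Step 5: frontier [B-F 19, C-E 14, E-F 20, A-H 14, A-I 10] → take A-I (10); add A.
Step 6: frontier [B-F 19, C-E 14, E-F 20] → take C-E (14); add C.
Step 7: frontier [B-F 19, C-G 7, E-F 20] → take C-G (7); add G.
Step 8: frontier [B-F 19, E-F 20] → take B-F (19); add F.
The 8th edge added is B-F.

B-F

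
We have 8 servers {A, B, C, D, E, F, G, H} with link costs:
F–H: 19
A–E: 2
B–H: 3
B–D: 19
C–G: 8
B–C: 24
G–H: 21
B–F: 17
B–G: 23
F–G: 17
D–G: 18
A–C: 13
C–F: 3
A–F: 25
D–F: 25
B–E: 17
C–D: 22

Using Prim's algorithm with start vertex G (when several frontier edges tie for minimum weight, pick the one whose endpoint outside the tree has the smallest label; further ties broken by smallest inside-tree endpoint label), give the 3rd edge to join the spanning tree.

A-C

Prim, starting at G.
Step 1: cheapest edge leaving the tree is C–G (8); add C.
Step 2: cheapest edge leaving the tree is C–F (3); add F.
Step 3: cheapest edge leaving the tree is A–C (13); add A.
Step 4: cheapest edge leaving the tree is A–E (2); add E.
Step 5: cheapest edge leaving the tree is B–E (17); add B.
Step 6: cheapest edge leaving the tree is B–H (3); add H.
Step 7: cheapest edge leaving the tree is D–G (18); add D.
The 3rd edge added is A–C.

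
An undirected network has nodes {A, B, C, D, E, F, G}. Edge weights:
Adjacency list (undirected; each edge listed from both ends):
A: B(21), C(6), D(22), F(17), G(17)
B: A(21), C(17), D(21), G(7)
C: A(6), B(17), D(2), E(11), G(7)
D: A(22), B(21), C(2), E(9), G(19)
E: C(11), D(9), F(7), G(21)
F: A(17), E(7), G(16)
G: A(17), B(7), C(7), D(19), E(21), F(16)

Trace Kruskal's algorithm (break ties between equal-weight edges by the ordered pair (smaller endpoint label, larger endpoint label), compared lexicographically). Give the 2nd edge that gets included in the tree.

A-C

Sort edges by weight, then run Kruskal:
C—D (2): add — endpoints in different components.
A—C (6): add — endpoints in different components.
B—G (7): add — endpoints in different components.
C—G (7): add — endpoints in different components.
E—F (7): add — endpoints in different components.
D—E (9): add — endpoints in different components.
The 2nd edge added is A—C.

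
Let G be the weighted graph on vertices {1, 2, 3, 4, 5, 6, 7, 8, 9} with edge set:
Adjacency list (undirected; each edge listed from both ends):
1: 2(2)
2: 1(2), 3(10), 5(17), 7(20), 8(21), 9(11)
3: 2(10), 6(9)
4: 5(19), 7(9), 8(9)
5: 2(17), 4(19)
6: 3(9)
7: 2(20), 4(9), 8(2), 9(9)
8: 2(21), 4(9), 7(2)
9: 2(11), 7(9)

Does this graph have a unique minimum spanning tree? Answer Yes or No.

Kruskal's algorithm — process edges by increasing weight (ties by edge label):
1-2 (2): add — endpoints in different components.
7-8 (2): add — endpoints in different components.
3-6 (9): add — endpoints in different components.
4-7 (9): add — endpoints in different components.
4-8 (9): skip — 4 and 8 already connected.
7-9 (9): add — endpoints in different components.
2-3 (10): add — endpoints in different components.
2-9 (11): add — endpoints in different components.
2-5 (17): add — endpoints in different components.
Non-tree edge 4-8 has weight 9, equal to the heaviest edge on its tree cycle — swapping gives another MST of the same weight. Not unique.

No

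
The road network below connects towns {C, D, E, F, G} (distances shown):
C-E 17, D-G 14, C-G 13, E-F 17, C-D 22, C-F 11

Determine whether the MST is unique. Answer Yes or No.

No

Kruskal: consider edges lightest-first.
C-F (11): add — endpoints in different components.
C-G (13): add — endpoints in different components.
D-G (14): add — endpoints in different components.
C-E (17): add — endpoints in different components.
Non-tree edge E-F has weight 17, equal to the heaviest edge on its tree cycle — swapping gives another MST of the same weight. Not unique.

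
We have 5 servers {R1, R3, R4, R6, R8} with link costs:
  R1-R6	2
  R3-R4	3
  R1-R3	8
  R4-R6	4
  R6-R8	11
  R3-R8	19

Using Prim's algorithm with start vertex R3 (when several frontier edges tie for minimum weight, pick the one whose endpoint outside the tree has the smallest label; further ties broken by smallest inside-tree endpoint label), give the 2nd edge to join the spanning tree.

R4-R6

Prim's algorithm from R3:
Step 1: cheapest edge leaving the tree is R3-R4 (3); add R4.
Step 2: cheapest edge leaving the tree is R4-R6 (4); add R6.
Step 3: cheapest edge leaving the tree is R1-R6 (2); add R1.
Step 4: cheapest edge leaving the tree is R6-R8 (11); add R8.
The 2nd edge added is R4-R6.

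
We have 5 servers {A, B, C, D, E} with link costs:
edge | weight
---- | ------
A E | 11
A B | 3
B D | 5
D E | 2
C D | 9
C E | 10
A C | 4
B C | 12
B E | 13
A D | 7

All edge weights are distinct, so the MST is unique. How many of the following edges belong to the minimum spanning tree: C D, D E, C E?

Kruskal: consider edges lightest-first.
D E (2): add. Components now {A} {B} {C} {D,E}
A B (3): add. Components now {A,B} {C} {D,E}
A C (4): add. Components now {A,B,C} {D,E}
B D (5): add. Components now {A,B,C,D,E}
MST edge set: {D E, A B, A C, B D}.
Of the listed edges, {D E} are in the MST → 1.

1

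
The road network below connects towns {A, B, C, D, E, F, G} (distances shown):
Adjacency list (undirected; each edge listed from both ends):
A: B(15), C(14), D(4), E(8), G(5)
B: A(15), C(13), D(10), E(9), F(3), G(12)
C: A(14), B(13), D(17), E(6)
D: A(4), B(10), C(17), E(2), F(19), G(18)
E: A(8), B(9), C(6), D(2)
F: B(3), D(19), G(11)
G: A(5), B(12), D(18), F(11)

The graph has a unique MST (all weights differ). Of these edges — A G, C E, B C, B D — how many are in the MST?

2

Kruskal's algorithm — process edges by increasing weight (ties by edge label):
D E (2): add — endpoints in different components.
B F (3): add — endpoints in different components.
A D (4): add — endpoints in different components.
A G (5): add — endpoints in different components.
C E (6): add — endpoints in different components.
A E (8): skip — A and E already connected.
B E (9): add — endpoints in different components.
MST edge set: {D E, B F, A D, A G, C E, B E}.
Of the listed edges, {A G, C E} are in the MST → 2.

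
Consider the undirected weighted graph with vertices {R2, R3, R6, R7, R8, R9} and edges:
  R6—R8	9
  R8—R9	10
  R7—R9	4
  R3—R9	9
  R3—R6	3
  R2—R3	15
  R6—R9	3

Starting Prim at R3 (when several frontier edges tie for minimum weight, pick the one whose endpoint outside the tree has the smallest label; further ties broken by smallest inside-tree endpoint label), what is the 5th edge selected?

R2-R3

Prim, starting at R3.
Step 1: cheapest edge leaving the tree is R3—R6 (3); add R6.
Step 2: cheapest edge leaving the tree is R6—R9 (3); add R9.
Step 3: cheapest edge leaving the tree is R7—R9 (4); add R7.
Step 4: cheapest edge leaving the tree is R6—R8 (9); add R8.
Step 5: cheapest edge leaving the tree is R2—R3 (15); add R2.
The 5th edge added is R2—R3.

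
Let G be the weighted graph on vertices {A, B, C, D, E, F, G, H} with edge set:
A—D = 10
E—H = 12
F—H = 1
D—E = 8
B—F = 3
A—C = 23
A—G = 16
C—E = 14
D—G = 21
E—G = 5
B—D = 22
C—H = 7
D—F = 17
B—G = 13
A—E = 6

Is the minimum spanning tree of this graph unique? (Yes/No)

Yes

Sort edges by weight, then run Kruskal:
F—H (1): add — endpoints in different components.
B—F (3): add — endpoints in different components.
E—G (5): add — endpoints in different components.
A—E (6): add — endpoints in different components.
C—H (7): add — endpoints in different components.
D—E (8): add — endpoints in different components.
A—D (10): skip — A and D already connected.
E—H (12): add — endpoints in different components.
Every non-tree edge has weight strictly greater than the heaviest edge on the tree path between its endpoints, so the MST is unique.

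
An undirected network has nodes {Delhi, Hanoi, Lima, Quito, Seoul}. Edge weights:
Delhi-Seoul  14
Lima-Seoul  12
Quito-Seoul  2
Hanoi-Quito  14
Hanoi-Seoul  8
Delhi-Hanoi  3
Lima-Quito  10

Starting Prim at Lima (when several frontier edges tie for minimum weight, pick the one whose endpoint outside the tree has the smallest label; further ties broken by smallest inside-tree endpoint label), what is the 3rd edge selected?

Prim's algorithm from Lima:
Step 1: cheapest edge leaving the tree is Lima-Quito (10); add Quito.
Step 2: cheapest edge leaving the tree is Quito-Seoul (2); add Seoul.
Step 3: cheapest edge leaving the tree is Hanoi-Seoul (8); add Hanoi.
Step 4: cheapest edge leaving the tree is Delhi-Hanoi (3); add Delhi.
The 3rd edge added is Hanoi-Seoul.

Hanoi-Seoul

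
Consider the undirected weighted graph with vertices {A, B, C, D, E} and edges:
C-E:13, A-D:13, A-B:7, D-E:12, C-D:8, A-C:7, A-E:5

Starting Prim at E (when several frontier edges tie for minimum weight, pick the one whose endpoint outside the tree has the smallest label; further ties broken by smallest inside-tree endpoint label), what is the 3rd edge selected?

A-C

Prim, starting at E.
Step 1: cheapest edge leaving the tree is A-E (5); add A.
Step 2: cheapest edge leaving the tree is A-B (7); add B.
Step 3: cheapest edge leaving the tree is A-C (7); add C.
Step 4: cheapest edge leaving the tree is C-D (8); add D.
The 3rd edge added is A-C.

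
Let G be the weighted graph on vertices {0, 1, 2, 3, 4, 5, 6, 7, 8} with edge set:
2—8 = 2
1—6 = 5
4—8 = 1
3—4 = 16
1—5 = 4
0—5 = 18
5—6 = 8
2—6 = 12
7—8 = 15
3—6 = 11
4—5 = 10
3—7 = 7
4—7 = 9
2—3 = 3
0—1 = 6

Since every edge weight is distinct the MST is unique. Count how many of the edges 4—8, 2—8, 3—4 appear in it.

Sort edges by weight, then run Kruskal:
4—8 (1): add — endpoints in different components.
2—8 (2): add — endpoints in different components.
2—3 (3): add — endpoints in different components.
1—5 (4): add — endpoints in different components.
1—6 (5): add — endpoints in different components.
0—1 (6): add — endpoints in different components.
3—7 (7): add — endpoints in different components.
5—6 (8): skip — 5 and 6 already connected.
4—7 (9): skip — 4 and 7 already connected.
4—5 (10): add — endpoints in different components.
MST edge set: {4—8, 2—8, 2—3, 1—5, 1—6, 0—1, 3—7, 4—5}.
Of the listed edges, {4—8, 2—8} are in the MST → 2.

2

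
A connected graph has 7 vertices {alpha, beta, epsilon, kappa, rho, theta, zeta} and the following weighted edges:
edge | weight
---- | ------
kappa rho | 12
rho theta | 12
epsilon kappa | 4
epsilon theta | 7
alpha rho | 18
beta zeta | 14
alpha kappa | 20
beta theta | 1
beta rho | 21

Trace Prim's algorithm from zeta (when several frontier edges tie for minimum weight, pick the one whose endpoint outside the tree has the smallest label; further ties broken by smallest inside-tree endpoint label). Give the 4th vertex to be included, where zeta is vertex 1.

Prim's algorithm from zeta:
Step 1: frontier [beta zeta 14] → take beta zeta (14); add beta.
Step 2: frontier [beta theta 1, beta rho 21] → take beta theta (1); add theta.
Step 3: frontier [beta rho 21, epsilon theta 7, rho theta 12] → take epsilon theta (7); add epsilon.
Step 4: frontier [beta rho 21, epsilon kappa 4, rho theta 12] → take epsilon kappa (4); add kappa.
Step 5: frontier [beta rho 21, kappa rho 12, alpha kappa 20, rho theta 12] → take kappa rho (12); add rho.
Step 6: frontier [alpha kappa 20, alpha rho 18] → take alpha rho (18); add alpha.
Vertex order: zeta, beta, theta, epsilon, kappa, rho, alpha. The 4th vertex is epsilon.

epsilon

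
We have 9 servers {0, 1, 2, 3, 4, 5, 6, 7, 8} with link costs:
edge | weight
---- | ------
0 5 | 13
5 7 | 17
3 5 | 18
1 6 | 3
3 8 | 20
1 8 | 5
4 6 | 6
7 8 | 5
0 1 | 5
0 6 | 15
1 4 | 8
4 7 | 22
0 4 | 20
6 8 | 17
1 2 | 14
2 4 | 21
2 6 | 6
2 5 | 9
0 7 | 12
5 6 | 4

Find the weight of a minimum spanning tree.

Kruskal: consider edges lightest-first.
1 6 (3): add — endpoints in different components.
5 6 (4): add — endpoints in different components.
0 1 (5): add — endpoints in different components.
1 8 (5): add — endpoints in different components.
7 8 (5): add — endpoints in different components.
2 6 (6): add — endpoints in different components.
4 6 (6): add — endpoints in different components.
1 4 (8): skip — 1 and 4 already connected.
2 5 (9): skip — 2 and 5 already connected.
0 7 (12): skip — 0 and 7 already connected.
0 5 (13): skip — 0 and 5 already connected.
1 2 (14): skip — 1 and 2 already connected.
0 6 (15): skip — 0 and 6 already connected.
5 7 (17): skip — 5 and 7 already connected.
6 8 (17): skip — 6 and 8 already connected.
3 5 (18): add — endpoints in different components.
MST edges: 1 6, 5 6, 0 1, 1 8, 7 8, 2 6, 4 6, 3 5; total weight 3+4+5+5+5+6+6+18 = 52.

52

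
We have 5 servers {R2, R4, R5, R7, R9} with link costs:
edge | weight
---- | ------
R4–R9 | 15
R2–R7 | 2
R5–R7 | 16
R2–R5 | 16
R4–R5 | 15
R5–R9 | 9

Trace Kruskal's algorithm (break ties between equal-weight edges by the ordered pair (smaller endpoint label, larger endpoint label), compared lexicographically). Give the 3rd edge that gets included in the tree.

Kruskal: consider edges lightest-first.
R2–R7 (2): add. Components now {R4} {R5} {R9} {R2,R7}
R5–R9 (9): add. Components now {R4} {R5,R9} {R2,R7}
R4–R5 (15): add. Components now {R4,R5,R9} {R2,R7}
R4–R9 (15): skip — R4 and R9 already connected.
R2–R5 (16): add. Components now {R2,R4,R5,R7,R9}
The 3rd edge added is R4–R5.

R4-R5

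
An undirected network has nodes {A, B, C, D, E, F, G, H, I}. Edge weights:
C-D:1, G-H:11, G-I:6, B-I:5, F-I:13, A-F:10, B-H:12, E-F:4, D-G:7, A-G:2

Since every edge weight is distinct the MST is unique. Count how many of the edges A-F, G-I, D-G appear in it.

3

Sort edges by weight, then run Kruskal:
C-D (1): add — endpoints in different components.
A-G (2): add — endpoints in different components.
E-F (4): add — endpoints in different components.
B-I (5): add — endpoints in different components.
G-I (6): add — endpoints in different components.
D-G (7): add — endpoints in different components.
A-F (10): add — endpoints in different components.
G-H (11): add — endpoints in different components.
MST edge set: {C-D, A-G, E-F, B-I, G-I, D-G, A-F, G-H}.
Of the listed edges, {A-F, G-I, D-G} are in the MST → 3.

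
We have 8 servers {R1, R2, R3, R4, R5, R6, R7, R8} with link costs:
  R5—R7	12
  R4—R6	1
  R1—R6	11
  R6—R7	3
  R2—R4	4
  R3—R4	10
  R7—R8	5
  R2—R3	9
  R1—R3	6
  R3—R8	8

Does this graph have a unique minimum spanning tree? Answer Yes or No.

Yes

Sort edges by weight, then run Kruskal:
R4—R6 (1): add — endpoints in different components.
R6—R7 (3): add — endpoints in different components.
R2—R4 (4): add — endpoints in different components.
R7—R8 (5): add — endpoints in different components.
R1—R3 (6): add — endpoints in different components.
R3—R8 (8): add — endpoints in different components.
R2—R3 (9): skip — R2 and R3 already connected.
R3—R4 (10): skip — R3 and R4 already connected.
R1—R6 (11): skip — R1 and R6 already connected.
R5—R7 (12): add — endpoints in different components.
Every non-tree edge has weight strictly greater than the heaviest edge on the tree path between its endpoints, so the MST is unique.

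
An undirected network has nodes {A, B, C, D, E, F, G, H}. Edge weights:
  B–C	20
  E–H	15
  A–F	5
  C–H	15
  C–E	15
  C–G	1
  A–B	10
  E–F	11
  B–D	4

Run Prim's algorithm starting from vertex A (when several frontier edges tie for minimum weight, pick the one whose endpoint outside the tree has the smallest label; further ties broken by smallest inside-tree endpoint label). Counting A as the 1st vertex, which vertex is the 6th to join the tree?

C

Prim, starting at A.
Step 1: cheapest edge leaving the tree is A–F (5); add F.
Step 2: cheapest edge leaving the tree is A–B (10); add B.
Step 3: cheapest edge leaving the tree is B–D (4); add D.
Step 4: cheapest edge leaving the tree is E–F (11); add E.
Step 5: cheapest edge leaving the tree is C–E (15); add C.
Step 6: cheapest edge leaving the tree is C–G (1); add G.
Step 7: cheapest edge leaving the tree is C–H (15); add H.
Vertex order: A, F, B, D, E, C, G, H. The 6th vertex is C.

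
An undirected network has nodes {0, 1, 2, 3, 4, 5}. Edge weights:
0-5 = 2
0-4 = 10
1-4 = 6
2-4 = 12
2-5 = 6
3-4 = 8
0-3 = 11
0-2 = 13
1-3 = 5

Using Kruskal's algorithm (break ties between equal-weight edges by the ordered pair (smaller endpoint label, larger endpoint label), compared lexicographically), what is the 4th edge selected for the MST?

Sort edges by weight, then run Kruskal:
0-5 (2): add — endpoints in different components.
1-3 (5): add — endpoints in different components.
1-4 (6): add — endpoints in different components.
2-5 (6): add — endpoints in different components.
3-4 (8): skip — 3 and 4 already connected.
0-4 (10): add — endpoints in different components.
The 4th edge added is 2-5.

2-5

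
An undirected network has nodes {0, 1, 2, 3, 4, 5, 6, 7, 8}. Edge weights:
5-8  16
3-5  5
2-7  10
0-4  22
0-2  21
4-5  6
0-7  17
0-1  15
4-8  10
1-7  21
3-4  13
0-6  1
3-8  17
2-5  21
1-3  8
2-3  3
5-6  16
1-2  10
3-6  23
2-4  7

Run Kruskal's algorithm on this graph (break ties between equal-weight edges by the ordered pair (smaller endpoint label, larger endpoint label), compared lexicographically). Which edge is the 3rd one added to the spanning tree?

3-5

Sort edges by weight, then run Kruskal:
0-6 (1): add — endpoints in different components.
2-3 (3): add — endpoints in different components.
3-5 (5): add — endpoints in different components.
4-5 (6): add — endpoints in different components.
2-4 (7): skip — 2 and 4 already connected.
1-3 (8): add — endpoints in different components.
1-2 (10): skip — 1 and 2 already connected.
2-7 (10): add — endpoints in different components.
4-8 (10): add — endpoints in different components.
3-4 (13): skip — 3 and 4 already connected.
0-1 (15): add — endpoints in different components.
The 3rd edge added is 3-5.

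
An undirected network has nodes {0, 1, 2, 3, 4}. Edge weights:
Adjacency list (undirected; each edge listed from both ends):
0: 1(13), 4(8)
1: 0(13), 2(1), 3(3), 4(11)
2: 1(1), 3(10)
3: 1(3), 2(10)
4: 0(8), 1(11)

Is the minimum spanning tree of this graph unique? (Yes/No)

Yes

Kruskal's algorithm — process edges by increasing weight (ties by edge label):
1—2 (1): add. Components now {0} {1,2} {3} {4}
1—3 (3): add. Components now {0} {1,2,3} {4}
0—4 (8): add. Components now {0,4} {1,2,3}
2—3 (10): skip — 2 and 3 already connected.
1—4 (11): add. Components now {0,1,2,3,4}
Every non-tree edge has weight strictly greater than the heaviest edge on the tree path between its endpoints, so the MST is unique.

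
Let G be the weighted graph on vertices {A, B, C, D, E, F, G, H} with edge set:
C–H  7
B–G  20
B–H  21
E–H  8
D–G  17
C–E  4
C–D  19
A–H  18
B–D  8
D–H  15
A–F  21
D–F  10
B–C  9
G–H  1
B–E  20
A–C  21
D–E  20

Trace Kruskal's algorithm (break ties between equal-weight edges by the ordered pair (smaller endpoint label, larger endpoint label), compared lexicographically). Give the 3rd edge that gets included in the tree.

C-H

Sort edges by weight, then run Kruskal:
G–H (1): add — endpoints in different components.
C–E (4): add — endpoints in different components.
C–H (7): add — endpoints in different components.
B–D (8): add — endpoints in different components.
E–H (8): skip — E and H already connected.
B–C (9): add — endpoints in different components.
D–F (10): add — endpoints in different components.
D–H (15): skip — D and H already connected.
D–G (17): skip — D and G already connected.
A–H (18): add — endpoints in different components.
The 3rd edge added is C–H.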